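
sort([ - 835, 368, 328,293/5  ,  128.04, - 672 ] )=[ - 835, - 672  ,  293/5,  128.04,  328, 368 ]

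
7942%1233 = 544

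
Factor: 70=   2^1*5^1 * 7^1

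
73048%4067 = 3909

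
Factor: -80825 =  - 5^2*53^1*61^1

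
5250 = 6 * 875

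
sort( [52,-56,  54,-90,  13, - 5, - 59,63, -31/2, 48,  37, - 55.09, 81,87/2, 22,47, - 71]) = [-90, - 71, - 59, - 56, - 55.09,  -  31/2  ,  -  5, 13,22, 37,87/2,47, 48,52,54,63,81]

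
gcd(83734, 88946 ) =2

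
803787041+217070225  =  1020857266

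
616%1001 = 616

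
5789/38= 152 + 13/38 =152.34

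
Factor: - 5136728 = -2^3*23^1*27917^1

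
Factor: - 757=- 757^1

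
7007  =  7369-362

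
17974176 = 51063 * 352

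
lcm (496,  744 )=1488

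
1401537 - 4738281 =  - 3336744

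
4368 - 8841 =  - 4473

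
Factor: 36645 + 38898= 75543 = 3^1 * 13^2*149^1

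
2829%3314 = 2829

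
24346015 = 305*79823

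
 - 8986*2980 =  - 26778280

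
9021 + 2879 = 11900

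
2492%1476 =1016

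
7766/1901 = 4 + 162/1901 = 4.09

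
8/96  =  1/12 = 0.08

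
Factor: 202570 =2^1*5^1*47^1*431^1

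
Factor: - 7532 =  - 2^2 * 7^1*269^1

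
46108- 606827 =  - 560719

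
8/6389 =8/6389 = 0.00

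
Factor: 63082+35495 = 3^4*1217^1 = 98577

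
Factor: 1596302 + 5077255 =3^1*11^1*43^1*4703^1=6673557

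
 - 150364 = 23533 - 173897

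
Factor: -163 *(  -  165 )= 3^1*5^1*11^1*163^1=26895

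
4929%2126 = 677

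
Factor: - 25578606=-2^1* 3^1*271^1*15731^1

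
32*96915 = 3101280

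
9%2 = 1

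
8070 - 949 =7121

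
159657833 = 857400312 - 697742479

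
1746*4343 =7582878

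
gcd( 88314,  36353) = 1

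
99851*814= 81278714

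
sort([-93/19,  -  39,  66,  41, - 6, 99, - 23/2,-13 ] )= [-39, -13,-23/2,-6,-93/19, 41,  66,  99] 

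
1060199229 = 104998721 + 955200508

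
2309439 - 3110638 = -801199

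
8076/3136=2+451/784 = 2.58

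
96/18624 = 1/194 = 0.01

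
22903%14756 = 8147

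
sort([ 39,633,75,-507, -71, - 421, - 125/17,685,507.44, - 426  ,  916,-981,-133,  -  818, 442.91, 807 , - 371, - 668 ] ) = [- 981, - 818, - 668, -507,- 426,  -  421,-371, - 133, - 71 ,  -  125/17,39, 75, 442.91,  507.44, 633, 685, 807,916] 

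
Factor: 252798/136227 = 926/499  =  2^1*463^1*499^( - 1 )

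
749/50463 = 107/7209 = 0.01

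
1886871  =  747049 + 1139822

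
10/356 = 5/178 = 0.03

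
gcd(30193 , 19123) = 1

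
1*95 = 95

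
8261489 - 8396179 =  - 134690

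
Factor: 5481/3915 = 5^(  -  1) * 7^1=7/5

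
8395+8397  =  16792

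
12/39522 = 2/6587 = 0.00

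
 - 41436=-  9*4604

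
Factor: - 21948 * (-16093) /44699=2^2*3^1*7^1*11^2 * 19^1*31^1 *59^1*44699^( - 1 ) = 353209164/44699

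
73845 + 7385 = 81230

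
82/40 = 2 + 1/20  =  2.05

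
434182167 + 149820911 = 584003078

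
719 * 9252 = 6652188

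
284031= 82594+201437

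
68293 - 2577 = 65716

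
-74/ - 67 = 74/67 = 1.10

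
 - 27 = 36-63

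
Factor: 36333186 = 2^1 * 3^1*37^1*61^1*2683^1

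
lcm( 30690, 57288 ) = 859320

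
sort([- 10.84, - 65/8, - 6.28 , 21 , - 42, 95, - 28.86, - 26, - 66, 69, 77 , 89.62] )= [ - 66, - 42, - 28.86, - 26, - 10.84, - 65/8, - 6.28, 21, 69,77,89.62,  95 ]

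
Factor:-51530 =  - 2^1*5^1*5153^1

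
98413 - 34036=64377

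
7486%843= 742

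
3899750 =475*8210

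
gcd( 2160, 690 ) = 30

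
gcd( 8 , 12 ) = 4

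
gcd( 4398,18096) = 6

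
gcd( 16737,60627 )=21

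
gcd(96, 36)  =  12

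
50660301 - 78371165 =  - 27710864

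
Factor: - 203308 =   -  2^2*7^1*53^1 * 137^1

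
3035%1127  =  781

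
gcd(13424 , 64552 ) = 8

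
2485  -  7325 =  - 4840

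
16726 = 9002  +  7724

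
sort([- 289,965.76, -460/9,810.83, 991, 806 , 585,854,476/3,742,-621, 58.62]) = [ - 621, - 289,-460/9,58.62,476/3, 585, 742,806, 810.83,854, 965.76,991]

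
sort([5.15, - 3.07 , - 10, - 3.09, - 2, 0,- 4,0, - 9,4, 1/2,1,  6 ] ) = [ - 10, - 9,  -  4, - 3.09,-3.07,-2 , 0,0 , 1/2, 1,4, 5.15 , 6 ]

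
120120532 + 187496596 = 307617128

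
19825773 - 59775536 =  - 39949763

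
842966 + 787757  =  1630723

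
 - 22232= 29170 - 51402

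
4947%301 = 131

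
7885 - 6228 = 1657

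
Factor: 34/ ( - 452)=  - 17/226 = - 2^ (  -  1 )*17^1*113^ (  -  1)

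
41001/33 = 13667/11 = 1242.45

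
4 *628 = 2512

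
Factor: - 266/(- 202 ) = 133/101=7^1*19^1*101^( -1) 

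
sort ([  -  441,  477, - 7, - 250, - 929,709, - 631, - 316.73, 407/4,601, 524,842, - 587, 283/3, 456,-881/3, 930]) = [ - 929, - 631, - 587, - 441,-316.73, - 881/3, - 250,-7,  283/3, 407/4, 456, 477, 524,601, 709,  842, 930 ]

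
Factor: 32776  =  2^3*17^1*241^1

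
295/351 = 295/351 = 0.84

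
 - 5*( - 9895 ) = 49475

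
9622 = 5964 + 3658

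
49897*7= 349279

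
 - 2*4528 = -9056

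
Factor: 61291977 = 3^1*20430659^1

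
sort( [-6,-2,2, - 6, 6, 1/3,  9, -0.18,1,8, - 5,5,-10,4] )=[-10,  -  6,  -  6 , - 5, - 2 ,  -  0.18,1/3,1,2,4,5, 6,8,9 ] 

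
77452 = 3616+73836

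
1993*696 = 1387128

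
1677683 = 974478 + 703205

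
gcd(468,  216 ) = 36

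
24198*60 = 1451880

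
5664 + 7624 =13288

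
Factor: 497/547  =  7^1*71^1*547^ (  -  1 )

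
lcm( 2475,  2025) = 22275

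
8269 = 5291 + 2978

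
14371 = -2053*( - 7)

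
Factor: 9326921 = 9326921^1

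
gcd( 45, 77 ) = 1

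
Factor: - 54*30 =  - 2^2 * 3^4*5^1 = - 1620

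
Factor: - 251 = - 251^1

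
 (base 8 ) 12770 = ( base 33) 55e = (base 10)5624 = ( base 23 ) AEC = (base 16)15f8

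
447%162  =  123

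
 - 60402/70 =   -  30201/35 = - 862.89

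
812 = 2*406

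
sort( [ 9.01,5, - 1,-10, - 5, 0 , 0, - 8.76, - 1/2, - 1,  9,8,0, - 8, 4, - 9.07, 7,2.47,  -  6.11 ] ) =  [ - 10,  -  9.07, - 8.76,-8,  -  6.11,-5,-1, - 1, - 1/2, 0, 0, 0  ,  2.47,  4,5,  7, 8,9,9.01 ]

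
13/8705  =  13/8705 = 0.00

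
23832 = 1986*12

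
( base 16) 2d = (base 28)1h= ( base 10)45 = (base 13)36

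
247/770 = 247/770 = 0.32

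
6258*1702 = 10651116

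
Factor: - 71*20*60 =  - 2^4*3^1*5^2*71^1= - 85200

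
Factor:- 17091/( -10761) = 3^3*17^( - 1) = 27/17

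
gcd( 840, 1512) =168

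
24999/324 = 8333/108 = 77.16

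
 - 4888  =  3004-7892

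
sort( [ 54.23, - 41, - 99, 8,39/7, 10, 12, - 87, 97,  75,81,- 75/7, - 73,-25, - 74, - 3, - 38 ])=[ - 99,  -  87, - 74, - 73,  -  41, - 38,  -  25, - 75/7,-3,39/7,8 , 10,  12,54.23, 75, 81,97]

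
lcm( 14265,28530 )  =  28530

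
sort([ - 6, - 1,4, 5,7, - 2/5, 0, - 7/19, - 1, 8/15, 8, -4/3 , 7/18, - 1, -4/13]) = [ - 6, -4/3, - 1,-1,  -  1, - 2/5,  -  7/19, - 4/13, 0, 7/18,8/15,4, 5, 7, 8 ]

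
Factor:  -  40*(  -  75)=2^3*3^1 * 5^3 = 3000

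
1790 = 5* 358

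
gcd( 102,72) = 6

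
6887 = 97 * 71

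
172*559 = 96148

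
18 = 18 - 0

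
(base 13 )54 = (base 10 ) 69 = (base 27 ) 2F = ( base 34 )21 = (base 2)1000101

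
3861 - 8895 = -5034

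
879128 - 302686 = 576442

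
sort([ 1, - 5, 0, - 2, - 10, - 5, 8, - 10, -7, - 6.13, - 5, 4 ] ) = [ - 10, - 10, - 7, - 6.13, - 5, - 5 ,-5,-2,0,  1,4, 8] 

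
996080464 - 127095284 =868985180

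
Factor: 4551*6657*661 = 3^2*7^1*37^1*41^1*317^1*661^1 = 20025660627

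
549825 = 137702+412123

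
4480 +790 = 5270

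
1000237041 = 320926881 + 679310160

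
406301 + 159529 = 565830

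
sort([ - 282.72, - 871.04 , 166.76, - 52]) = [ -871.04, - 282.72,- 52, 166.76]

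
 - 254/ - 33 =254/33 = 7.70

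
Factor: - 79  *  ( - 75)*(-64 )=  - 379200 = - 2^6*3^1*5^2*79^1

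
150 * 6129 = 919350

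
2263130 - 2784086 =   -  520956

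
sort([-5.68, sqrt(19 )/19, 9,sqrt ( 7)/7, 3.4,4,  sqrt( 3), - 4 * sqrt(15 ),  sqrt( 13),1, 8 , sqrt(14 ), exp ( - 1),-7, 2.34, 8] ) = [ - 4*sqrt( 15), - 7,-5.68, sqrt ( 19 )/19,  exp(-1), sqrt(7) /7, 1, sqrt(3), 2.34,3.4, sqrt ( 13),sqrt(14), 4,8, 8, 9]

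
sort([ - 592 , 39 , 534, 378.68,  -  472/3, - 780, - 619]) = [-780 , - 619, - 592, - 472/3,39, 378.68, 534 ] 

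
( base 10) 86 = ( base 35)2g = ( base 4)1112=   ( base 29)2s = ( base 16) 56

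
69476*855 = 59401980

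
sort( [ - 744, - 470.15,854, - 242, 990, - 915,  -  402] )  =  [  -  915, - 744, - 470.15 , - 402,-242, 854, 990]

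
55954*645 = 36090330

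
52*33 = 1716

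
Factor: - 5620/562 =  -2^1*5^1 = -10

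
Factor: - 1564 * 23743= - 37134052 = - 2^2 *17^1*23^1*23743^1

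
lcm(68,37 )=2516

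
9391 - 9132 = 259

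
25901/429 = 25901/429 = 60.38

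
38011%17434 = 3143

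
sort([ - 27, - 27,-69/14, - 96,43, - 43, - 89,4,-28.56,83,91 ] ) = [  -  96, - 89, - 43,  -  28.56, -27, - 27, - 69/14, 4 , 43 , 83,91 ]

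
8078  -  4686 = 3392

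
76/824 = 19/206=0.09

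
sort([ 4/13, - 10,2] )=[ - 10,4/13, 2 ] 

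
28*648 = 18144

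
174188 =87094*2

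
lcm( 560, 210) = 1680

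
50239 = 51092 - 853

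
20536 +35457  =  55993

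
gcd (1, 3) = 1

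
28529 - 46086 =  -17557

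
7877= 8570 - 693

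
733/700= 1+33/700= 1.05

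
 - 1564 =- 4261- - 2697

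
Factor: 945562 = 2^1*31^1*101^1*151^1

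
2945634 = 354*8321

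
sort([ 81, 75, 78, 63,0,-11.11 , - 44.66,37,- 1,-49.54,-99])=[-99,-49.54,-44.66, - 11.11, - 1, 0,  37, 63 , 75,  78 , 81 ] 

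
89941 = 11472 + 78469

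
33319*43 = 1432717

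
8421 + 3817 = 12238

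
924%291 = 51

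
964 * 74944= 72246016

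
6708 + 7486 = 14194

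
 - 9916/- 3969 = 9916/3969 = 2.50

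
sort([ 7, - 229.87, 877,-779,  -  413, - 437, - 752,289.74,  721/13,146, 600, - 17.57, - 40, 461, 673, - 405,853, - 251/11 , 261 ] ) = [ - 779, - 752, - 437,- 413, - 405,-229.87,  -  40, -251/11,-17.57,7,721/13,  146, 261,  289.74,461, 600, 673,853, 877]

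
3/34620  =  1/11540 = 0.00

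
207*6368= 1318176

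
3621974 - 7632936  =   - 4010962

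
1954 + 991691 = 993645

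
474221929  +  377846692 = 852068621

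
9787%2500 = 2287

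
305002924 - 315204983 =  - 10202059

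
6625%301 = 3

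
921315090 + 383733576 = 1305048666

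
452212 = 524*863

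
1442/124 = 721/62 = 11.63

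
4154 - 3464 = 690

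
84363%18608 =9931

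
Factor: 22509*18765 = 422381385  =  3^5 * 5^1* 41^1*61^1*139^1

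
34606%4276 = 398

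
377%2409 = 377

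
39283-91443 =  - 52160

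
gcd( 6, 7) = 1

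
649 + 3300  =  3949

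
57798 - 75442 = -17644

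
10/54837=10/54837 =0.00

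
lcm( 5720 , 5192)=337480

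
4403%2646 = 1757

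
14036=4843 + 9193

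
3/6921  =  1/2307 = 0.00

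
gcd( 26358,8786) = 8786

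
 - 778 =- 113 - 665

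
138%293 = 138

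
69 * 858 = 59202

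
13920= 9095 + 4825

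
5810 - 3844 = 1966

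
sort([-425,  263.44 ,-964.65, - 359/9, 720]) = [ - 964.65,-425, - 359/9, 263.44, 720]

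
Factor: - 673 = -673^1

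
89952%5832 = 2472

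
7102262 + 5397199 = 12499461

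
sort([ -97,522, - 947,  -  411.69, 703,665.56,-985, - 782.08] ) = [ - 985, - 947, -782.08, - 411.69, - 97,  522,665.56,703]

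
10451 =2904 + 7547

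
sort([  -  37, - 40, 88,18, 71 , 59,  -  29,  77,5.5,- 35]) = [ - 40,-37,-35,-29, 5.5, 18, 59, 71, 77 , 88 ]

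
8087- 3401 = 4686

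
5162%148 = 130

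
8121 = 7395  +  726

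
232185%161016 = 71169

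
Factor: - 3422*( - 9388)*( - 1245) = - 2^3*3^1*5^1*29^1*59^1*83^1*2347^1 = - 39996541320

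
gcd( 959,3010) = 7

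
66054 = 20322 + 45732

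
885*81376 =72017760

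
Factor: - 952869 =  - 3^1*19^1 * 73^1*229^1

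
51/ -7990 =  - 3/470 = - 0.01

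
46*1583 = 72818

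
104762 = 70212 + 34550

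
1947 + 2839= 4786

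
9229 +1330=10559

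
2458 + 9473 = 11931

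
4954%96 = 58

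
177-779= - 602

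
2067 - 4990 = -2923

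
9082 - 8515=567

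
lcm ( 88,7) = 616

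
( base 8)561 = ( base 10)369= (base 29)CL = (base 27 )di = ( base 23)g1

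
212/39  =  212/39 = 5.44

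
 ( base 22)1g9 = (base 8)1515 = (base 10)845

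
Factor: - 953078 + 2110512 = 2^1*37^1 *15641^1 = 1157434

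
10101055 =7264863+2836192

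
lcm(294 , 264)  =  12936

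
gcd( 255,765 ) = 255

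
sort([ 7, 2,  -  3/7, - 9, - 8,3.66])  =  [  -  9,-8, - 3/7,2,3.66, 7 ] 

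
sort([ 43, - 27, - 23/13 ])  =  [ - 27, -23/13,43]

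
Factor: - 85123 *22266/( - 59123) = 1895348718/59123 = 2^1 * 3^2*23^1*1237^1*3701^1*59123^( - 1 ) 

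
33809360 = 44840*754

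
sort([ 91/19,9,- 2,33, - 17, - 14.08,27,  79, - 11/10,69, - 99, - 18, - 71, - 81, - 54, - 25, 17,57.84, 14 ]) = [ - 99, - 81, - 71, - 54, - 25,-18, -17, - 14.08,  -  2, - 11/10 , 91/19,9,14,  17,27,33, 57.84,69,79 ] 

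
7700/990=7 + 7/9 =7.78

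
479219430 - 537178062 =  - 57958632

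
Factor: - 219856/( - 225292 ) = 2^2*7^1*13^1*373^( - 1) = 364/373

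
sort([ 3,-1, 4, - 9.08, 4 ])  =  [ - 9.08, - 1, 3, 4, 4]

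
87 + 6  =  93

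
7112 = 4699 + 2413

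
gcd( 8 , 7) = 1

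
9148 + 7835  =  16983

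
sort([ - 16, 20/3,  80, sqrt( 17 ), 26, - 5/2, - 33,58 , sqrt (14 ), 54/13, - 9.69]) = [ - 33,-16, - 9.69, -5/2, sqrt( 14), sqrt(17 ),54/13, 20/3,26,  58, 80]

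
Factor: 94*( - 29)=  - 2726 = - 2^1*29^1*47^1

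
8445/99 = 2815/33 = 85.30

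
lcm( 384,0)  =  0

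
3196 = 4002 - 806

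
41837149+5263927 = 47101076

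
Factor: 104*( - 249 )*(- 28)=2^5*3^1*7^1*13^1*83^1= 725088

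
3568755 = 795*4489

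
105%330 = 105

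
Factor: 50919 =3^1*11^1 * 1543^1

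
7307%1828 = 1823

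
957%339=279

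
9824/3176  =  1228/397 = 3.09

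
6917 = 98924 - 92007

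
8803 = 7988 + 815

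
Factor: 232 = 2^3*29^1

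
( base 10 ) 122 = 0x7A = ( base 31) 3t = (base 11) 101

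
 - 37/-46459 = 37/46459 = 0.00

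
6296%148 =80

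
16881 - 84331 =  - 67450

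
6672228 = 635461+6036767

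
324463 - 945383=  -  620920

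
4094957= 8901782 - 4806825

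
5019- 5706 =-687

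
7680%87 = 24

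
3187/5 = 637 + 2/5=637.40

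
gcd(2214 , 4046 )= 2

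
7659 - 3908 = 3751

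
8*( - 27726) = -221808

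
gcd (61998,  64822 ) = 2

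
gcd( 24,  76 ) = 4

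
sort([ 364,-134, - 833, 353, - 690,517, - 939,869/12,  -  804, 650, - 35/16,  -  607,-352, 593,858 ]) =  [  -  939 , - 833, - 804, - 690, - 607,-352,-134,-35/16, 869/12,353,364, 517,593, 650, 858] 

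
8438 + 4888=13326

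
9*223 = 2007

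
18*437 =7866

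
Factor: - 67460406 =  - 2^1*3^1*13^2*66529^1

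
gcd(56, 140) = 28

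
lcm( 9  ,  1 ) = 9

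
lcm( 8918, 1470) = 133770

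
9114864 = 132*69052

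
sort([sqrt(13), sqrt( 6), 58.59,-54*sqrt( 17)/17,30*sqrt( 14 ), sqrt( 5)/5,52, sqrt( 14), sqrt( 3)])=[ - 54*sqrt( 17)/17, sqrt( 5)/5 , sqrt( 3), sqrt( 6) , sqrt( 13), sqrt(14) , 52, 58.59, 30*sqrt( 14 )] 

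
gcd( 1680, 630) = 210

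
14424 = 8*1803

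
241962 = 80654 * 3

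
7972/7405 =1 + 567/7405 = 1.08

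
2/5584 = 1/2792 = 0.00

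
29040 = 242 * 120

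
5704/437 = 248/19 = 13.05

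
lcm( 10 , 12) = 60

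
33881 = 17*1993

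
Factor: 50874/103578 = 139^1*283^( - 1 ) = 139/283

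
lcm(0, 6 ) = 0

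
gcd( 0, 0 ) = 0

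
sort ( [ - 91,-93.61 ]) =[ - 93.61, - 91]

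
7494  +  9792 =17286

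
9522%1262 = 688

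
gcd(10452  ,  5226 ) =5226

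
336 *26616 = 8942976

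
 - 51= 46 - 97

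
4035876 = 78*51742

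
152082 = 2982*51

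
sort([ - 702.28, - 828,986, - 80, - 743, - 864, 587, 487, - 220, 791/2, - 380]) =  [-864, - 828, - 743,-702.28, - 380, - 220,-80,791/2,487,587, 986 ]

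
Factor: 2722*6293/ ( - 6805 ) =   -  2^1*5^(-1 )*7^1*29^1*31^1  =  - 12586/5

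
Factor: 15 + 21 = 36 = 2^2 * 3^2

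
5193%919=598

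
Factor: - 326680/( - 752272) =40835/94034 =2^ ( - 1)*5^1*8167^1*47017^( - 1)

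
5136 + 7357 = 12493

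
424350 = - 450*(-943)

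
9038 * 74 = 668812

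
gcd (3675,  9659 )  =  1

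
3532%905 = 817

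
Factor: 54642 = 2^1*3^1*7^1*1301^1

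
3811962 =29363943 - 25551981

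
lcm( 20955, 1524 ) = 83820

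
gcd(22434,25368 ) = 6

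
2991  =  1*2991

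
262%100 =62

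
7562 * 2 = 15124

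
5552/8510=2776/4255 = 0.65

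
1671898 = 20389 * 82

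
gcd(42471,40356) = 9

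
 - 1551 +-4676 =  - 6227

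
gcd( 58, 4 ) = 2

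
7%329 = 7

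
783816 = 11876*66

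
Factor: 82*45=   2^1*3^2*5^1*41^1 = 3690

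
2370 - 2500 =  - 130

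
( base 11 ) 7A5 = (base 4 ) 33002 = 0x3c2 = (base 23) 1IJ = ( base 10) 962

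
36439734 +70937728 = 107377462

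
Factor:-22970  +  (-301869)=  - 324839^1  =  - 324839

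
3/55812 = 1/18604 = 0.00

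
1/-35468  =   - 1 + 35467/35468 = -0.00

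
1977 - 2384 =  - 407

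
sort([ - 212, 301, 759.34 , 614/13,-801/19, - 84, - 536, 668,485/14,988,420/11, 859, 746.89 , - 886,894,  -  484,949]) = [ - 886 , - 536 , - 484, - 212, - 84, - 801/19, 485/14, 420/11 , 614/13, 301, 668, 746.89, 759.34 , 859, 894 , 949, 988] 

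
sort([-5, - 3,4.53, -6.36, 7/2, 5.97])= [ - 6.36,-5,-3 , 7/2, 4.53, 5.97]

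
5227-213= 5014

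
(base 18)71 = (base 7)241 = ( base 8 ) 177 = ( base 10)127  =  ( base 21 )61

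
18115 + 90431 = 108546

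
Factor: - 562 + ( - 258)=-820= - 2^2*5^1*41^1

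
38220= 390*98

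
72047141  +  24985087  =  97032228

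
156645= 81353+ 75292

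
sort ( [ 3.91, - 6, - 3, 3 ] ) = [ - 6, - 3, 3,  3.91 ]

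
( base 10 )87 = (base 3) 10020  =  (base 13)69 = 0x57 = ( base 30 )2r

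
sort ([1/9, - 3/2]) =[ - 3/2, 1/9]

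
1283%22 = 7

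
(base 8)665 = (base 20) 11H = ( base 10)437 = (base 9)535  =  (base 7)1163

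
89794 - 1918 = 87876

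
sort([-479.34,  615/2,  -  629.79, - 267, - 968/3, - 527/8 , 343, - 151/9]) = [ - 629.79, - 479.34, - 968/3, - 267, - 527/8, - 151/9,615/2,343 ]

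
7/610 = 7/610  =  0.01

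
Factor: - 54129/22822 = -2^( - 1 )*3^1 *11411^( - 1)*18043^1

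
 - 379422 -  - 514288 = 134866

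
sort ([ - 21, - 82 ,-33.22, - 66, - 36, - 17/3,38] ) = [ - 82,  -  66, - 36, - 33.22, - 21,-17/3,  38] 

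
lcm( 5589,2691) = 72657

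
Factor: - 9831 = - 3^1*29^1*113^1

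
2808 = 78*36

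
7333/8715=7333/8715 = 0.84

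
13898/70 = 198 + 19/35 = 198.54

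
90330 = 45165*2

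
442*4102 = 1813084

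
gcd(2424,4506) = 6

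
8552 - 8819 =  - 267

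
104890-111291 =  - 6401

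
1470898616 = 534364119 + 936534497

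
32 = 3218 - 3186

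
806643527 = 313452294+493191233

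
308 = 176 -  - 132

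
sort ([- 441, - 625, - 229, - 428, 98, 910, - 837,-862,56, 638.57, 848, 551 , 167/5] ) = [-862, - 837, - 625,-441, - 428, - 229, 167/5,56, 98, 551, 638.57, 848, 910 ]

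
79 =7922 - 7843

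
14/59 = 14/59 =0.24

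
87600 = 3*29200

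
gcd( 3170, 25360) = 3170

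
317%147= 23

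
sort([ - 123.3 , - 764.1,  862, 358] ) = [ - 764.1, - 123.3,358,862]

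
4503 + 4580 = 9083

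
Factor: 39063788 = 2^2*3049^1*3203^1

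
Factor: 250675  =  5^2*37^1 * 271^1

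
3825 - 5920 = - 2095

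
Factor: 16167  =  3^1*17^1 * 317^1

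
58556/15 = 58556/15 = 3903.73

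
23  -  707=-684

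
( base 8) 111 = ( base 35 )23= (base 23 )34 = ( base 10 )73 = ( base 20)3D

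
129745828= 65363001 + 64382827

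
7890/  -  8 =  - 3945/4 = - 986.25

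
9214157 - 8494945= 719212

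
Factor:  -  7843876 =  - 2^2*1960969^1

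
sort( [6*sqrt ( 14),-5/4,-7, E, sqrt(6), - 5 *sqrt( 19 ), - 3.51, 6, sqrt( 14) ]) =[- 5*sqrt ( 19), - 7,- 3.51, - 5/4, sqrt(6),E,sqrt( 14), 6, 6 *sqrt(14) ]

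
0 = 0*93467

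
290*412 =119480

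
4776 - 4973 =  - 197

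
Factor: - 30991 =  -17^1* 1823^1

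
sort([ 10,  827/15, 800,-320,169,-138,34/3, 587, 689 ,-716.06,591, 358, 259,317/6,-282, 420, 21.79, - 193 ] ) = [ - 716.06, - 320, - 282,-193, - 138 , 10,34/3, 21.79 , 317/6,827/15, 169 , 259,358, 420,587, 591, 689, 800]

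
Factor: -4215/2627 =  - 3^1 * 5^1*37^(-1)*71^(-1) * 281^1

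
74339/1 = 74339 = 74339.00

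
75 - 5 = 70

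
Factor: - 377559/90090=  - 461/110 = -  2^( - 1) * 5^(-1)*11^(-1)*461^1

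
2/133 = 2/133 = 0.02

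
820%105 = 85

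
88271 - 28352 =59919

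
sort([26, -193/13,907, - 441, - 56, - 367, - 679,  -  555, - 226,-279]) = [ - 679, - 555, - 441, - 367, - 279 , - 226, - 56,-193/13,26 , 907 ]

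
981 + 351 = 1332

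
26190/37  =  26190/37 = 707.84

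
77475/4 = 19368+3/4 = 19368.75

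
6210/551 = 11 + 149/551 = 11.27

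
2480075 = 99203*25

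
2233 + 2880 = 5113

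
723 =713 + 10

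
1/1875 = 1/1875 = 0.00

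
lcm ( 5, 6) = 30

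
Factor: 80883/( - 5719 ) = -3^2 * 7^( - 1)*11^1 =-99/7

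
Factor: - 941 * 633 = - 595653 = -3^1*211^1*941^1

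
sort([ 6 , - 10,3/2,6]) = [ - 10,3/2,6, 6]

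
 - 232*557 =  - 129224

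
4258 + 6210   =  10468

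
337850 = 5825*58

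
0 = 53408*0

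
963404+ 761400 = 1724804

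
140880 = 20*7044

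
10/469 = 10/469 = 0.02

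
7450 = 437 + 7013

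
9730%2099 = 1334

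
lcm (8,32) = 32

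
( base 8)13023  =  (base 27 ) 7k8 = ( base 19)fc8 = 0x1613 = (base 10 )5651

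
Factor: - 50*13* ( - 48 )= 31200=2^5*3^1*5^2 * 13^1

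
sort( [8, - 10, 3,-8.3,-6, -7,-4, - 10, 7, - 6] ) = [ - 10 ,-10,  -  8.3,  -  7,- 6,-6, - 4, 3, 7, 8]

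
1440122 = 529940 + 910182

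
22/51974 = 11/25987 = 0.00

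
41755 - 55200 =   -  13445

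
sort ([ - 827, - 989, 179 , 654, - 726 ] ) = [ - 989, - 827, - 726, 179, 654 ]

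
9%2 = 1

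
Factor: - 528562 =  - 2^1*47^1*5623^1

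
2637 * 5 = 13185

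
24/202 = 12/101 = 0.12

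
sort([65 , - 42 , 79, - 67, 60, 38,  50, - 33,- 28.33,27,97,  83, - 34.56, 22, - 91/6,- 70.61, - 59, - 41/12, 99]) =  [ - 70.61, - 67, - 59,-42, - 34.56, - 33,  -  28.33, - 91/6, - 41/12, 22,27,38, 50, 60, 65, 79, 83, 97, 99 ] 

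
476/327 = 476/327= 1.46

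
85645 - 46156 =39489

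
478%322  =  156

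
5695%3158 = 2537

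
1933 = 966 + 967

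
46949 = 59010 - 12061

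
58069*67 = 3890623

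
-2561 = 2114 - 4675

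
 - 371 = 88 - 459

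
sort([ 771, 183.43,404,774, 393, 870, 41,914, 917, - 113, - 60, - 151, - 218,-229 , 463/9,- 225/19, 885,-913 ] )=[ - 913, - 229, - 218, - 151, - 113, -60, - 225/19, 41, 463/9, 183.43,393,404, 771,774, 870,885,914, 917 ]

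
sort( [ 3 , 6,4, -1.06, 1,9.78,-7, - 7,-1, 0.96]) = [ - 7, - 7,-1.06,-1, 0.96,1,3, 4,6, 9.78 ] 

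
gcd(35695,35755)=5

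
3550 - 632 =2918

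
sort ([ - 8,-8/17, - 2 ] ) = [ - 8, - 2, - 8/17]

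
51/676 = 51/676=0.08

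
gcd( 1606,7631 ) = 1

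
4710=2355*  2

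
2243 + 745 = 2988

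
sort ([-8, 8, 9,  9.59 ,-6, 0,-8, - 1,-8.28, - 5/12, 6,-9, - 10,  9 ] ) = [-10, - 9, -8.28, -8,-8, - 6,- 1, - 5/12,0 , 6, 8,9,9, 9.59 ] 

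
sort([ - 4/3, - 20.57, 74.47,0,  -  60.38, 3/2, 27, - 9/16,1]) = [ - 60.38, - 20.57,  -  4/3, - 9/16,0,  1,  3/2, 27, 74.47 ] 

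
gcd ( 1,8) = 1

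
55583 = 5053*11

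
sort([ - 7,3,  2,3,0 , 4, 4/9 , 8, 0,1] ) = [ - 7,0,0, 4/9, 1,2, 3,3,4,8]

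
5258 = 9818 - 4560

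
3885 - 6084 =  - 2199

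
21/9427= 21/9427 =0.00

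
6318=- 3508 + 9826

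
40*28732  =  1149280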